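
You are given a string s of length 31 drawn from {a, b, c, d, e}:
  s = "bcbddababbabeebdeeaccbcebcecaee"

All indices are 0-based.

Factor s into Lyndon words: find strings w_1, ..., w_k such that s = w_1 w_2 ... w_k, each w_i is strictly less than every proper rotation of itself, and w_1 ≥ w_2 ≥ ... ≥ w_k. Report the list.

["bcbdd", "ababbabeebdeeaccbcebcecaee"]

emit factor 1: 'bcbdd' (i=0, period=5)
emit factor 2: 'ababbabeebdeeaccbcebcecaee' (i=5, period=26)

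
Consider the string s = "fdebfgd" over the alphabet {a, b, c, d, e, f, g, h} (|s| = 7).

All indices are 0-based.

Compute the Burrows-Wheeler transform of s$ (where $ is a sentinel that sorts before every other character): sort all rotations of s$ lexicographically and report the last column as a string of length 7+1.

rank  rotation  last
    0  $fdebfgd  d
    1  bfgd$fde  e
    2  d$fdebfg  g
    3  debfgd$f  f
    4  ebfgd$fd  d
    5  fdebfgd$  $
    6  fgd$fdeb  b
    7  gd$fdebf  f

degfd$bf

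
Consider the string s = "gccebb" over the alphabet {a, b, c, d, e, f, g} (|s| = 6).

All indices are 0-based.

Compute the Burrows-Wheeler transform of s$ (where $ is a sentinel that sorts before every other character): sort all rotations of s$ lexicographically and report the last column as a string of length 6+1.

bbegcc$

rank  rotation last
    0  $gccebb  b
    1  b$gcceb  b
    2  bb$gcce  e
    3  ccebb$g  g
    4  cebb$gc  c
    5  ebb$gcc  c
    6  gccebb$  $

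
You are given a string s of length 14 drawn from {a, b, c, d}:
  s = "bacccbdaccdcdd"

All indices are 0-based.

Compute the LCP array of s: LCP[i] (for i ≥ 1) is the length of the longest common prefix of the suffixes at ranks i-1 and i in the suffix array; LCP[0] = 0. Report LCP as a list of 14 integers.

[0, 3, 0, 1, 0, 1, 2, 2, 1, 2, 0, 1, 1, 1]

rank | idx | suffix
   0 |   1 | acccbdaccdcdd
   1 |   7 | accdcdd
   2 |   0 | bacccbdaccdcdd
   3 |   5 | bdaccdcdd
   4 |   4 | cbdaccdcdd
   5 |   3 | ccbdaccdcdd
   6 |   2 | cccbdaccdcdd
   7 |   8 | ccdcdd
   8 |   9 | cdcdd
   9 |  11 | cdd
  10 |  13 | d
  11 |   6 | daccdcdd
  12 |  10 | dcdd
  13 |  12 | dd

SA = [1, 7, 0, 5, 4, 3, 2, 8, 9, 11, 13, 6, 10, 12]
[i] adj suffixes → lcp
  [1] 1/7 → 3 ('acc')
  [2] 7/0 → 0 ('')
  [3] 0/5 → 1 ('b')
  [4] 5/4 → 0 ('')
  [5] 4/3 → 1 ('c')
  [6] 3/2 → 2 ('cc')
  [7] 2/8 → 2 ('cc')
  [8] 8/9 → 1 ('c')
  [9] 9/11 → 2 ('cd')
  [10] 11/13 → 0 ('')
  [11] 13/6 → 1 ('d')
  [12] 6/10 → 1 ('d')
  [13] 10/12 → 1 ('d')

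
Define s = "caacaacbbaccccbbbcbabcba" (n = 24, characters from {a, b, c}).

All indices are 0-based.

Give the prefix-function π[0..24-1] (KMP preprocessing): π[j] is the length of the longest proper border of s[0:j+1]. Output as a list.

π[0] = 0
j=1 s[j]='a': π[1]=0 (border '')
j=2 s[j]='a': π[2]=0 (border '')
j=3 s[j]='c': π[3]=1 (border 'c')
j=4 s[j]='a': π[4]=2 (border 'ca')
j=5 s[j]='a': π[5]=3 (border 'caa')
j=6 s[j]='c': π[6]=4 (border 'caac')
j=7 s[j]='b': k: 4→1→0; π[7]=0 (border '')
j=8 s[j]='b': π[8]=0 (border '')
j=9 s[j]='a': π[9]=0 (border '')
j=10 s[j]='c': π[10]=1 (border 'c')
j=11 s[j]='c': k: 1→0; π[11]=1 (border 'c')
j=12 s[j]='c': k: 1→0; π[12]=1 (border 'c')
j=13 s[j]='c': k: 1→0; π[13]=1 (border 'c')
j=14 s[j]='b': k: 1→0; π[14]=0 (border '')
j=15 s[j]='b': π[15]=0 (border '')
j=16 s[j]='b': π[16]=0 (border '')
j=17 s[j]='c': π[17]=1 (border 'c')
j=18 s[j]='b': k: 1→0; π[18]=0 (border '')
j=19 s[j]='a': π[19]=0 (border '')
j=20 s[j]='b': π[20]=0 (border '')
j=21 s[j]='c': π[21]=1 (border 'c')
j=22 s[j]='b': k: 1→0; π[22]=0 (border '')
j=23 s[j]='a': π[23]=0 (border '')

[0, 0, 0, 1, 2, 3, 4, 0, 0, 0, 1, 1, 1, 1, 0, 0, 0, 1, 0, 0, 0, 1, 0, 0]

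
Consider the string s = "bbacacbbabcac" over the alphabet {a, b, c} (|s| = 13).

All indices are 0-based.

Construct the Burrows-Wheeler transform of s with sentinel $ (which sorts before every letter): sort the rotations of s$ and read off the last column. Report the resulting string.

cbcbcbbc$aabaa

rank  rotation        last
    0  $bbacacbbabcac  c
    1  abcac$bbacacbb  b
    2  ac$bbacacbbabc  c
    3  acacbbabcac$bb  b
    4  acbbabcac$bbac  c
    5  babcac$bbacacb  b
    6  bacacbbabcac$b  b
    7  bbabcac$bbacac  c
    8  bbacacbbabcac$  $
    9  bcac$bbacacbba  a
   10  c$bbacacbbabca  a
   11  cac$bbacacbbab  b
   12  cacbbabcac$bba  a
   13  cbbabcac$bbaca  a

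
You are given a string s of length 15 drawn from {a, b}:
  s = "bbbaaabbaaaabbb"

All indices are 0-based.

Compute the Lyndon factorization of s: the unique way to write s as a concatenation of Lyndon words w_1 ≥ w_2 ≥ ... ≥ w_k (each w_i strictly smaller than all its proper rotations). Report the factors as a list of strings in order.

["b", "b", "b", "aaabb", "aaaabbb"]

emit factor 1: 'b' (i=0, period=1)
emit factor 2: 'b' (i=1, period=1)
emit factor 3: 'b' (i=2, period=1)
emit factor 4: 'aaabb' (i=3, period=5)
emit factor 5: 'aaaabbb' (i=8, period=7)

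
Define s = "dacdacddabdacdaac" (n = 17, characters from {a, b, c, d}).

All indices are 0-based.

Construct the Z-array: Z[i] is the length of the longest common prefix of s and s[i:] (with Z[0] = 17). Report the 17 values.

Z[0]=17
i=1: fresh scan; Z[1]=0
i=2: fresh scan; Z[2]=0
i=3: fresh scan; Z[3]=4 scan→box=[3,7)
i=4: min(r-i=3, Z[1]=0)=0; Z[4]=0
i=5: min(r-i=2, Z[2]=0)=0; Z[5]=0
i=6: min(r-i=1, Z[3]=4)=1; Z[6]=1
i=7: fresh scan; Z[7]=2 scan→box=[7,9)
i=8: min(r-i=1, Z[1]=0)=0; Z[8]=0
i=9: fresh scan; Z[9]=0
i=10: fresh scan; Z[10]=5 scan→box=[10,15)
i=11: min(r-i=4, Z[1]=0)=0; Z[11]=0
i=12: min(r-i=3, Z[2]=0)=0; Z[12]=0
i=13: min(r-i=2, Z[3]=4)=2; Z[13]=2
i=14: min(r-i=1, Z[4]=0)=0; Z[14]=0
i=15: fresh scan; Z[15]=0
i=16: fresh scan; Z[16]=0

[17, 0, 0, 4, 0, 0, 1, 2, 0, 0, 5, 0, 0, 2, 0, 0, 0]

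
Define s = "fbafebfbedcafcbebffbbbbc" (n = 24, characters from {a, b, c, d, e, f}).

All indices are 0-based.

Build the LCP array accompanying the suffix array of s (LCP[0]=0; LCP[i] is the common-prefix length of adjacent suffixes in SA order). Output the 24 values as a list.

sorted suffixes:
  #0 SA[0]=11  'afcbebffbbbbc'
  #1 SA[1]=2  'afebfbedcafcbebffbbbbc'
  #2 SA[2]=1  'bafebfbedcafcbebffbbbbc'
  #3 SA[3]=19  'bbbbc'
  #4 SA[4]=20  'bbbc'
  #5 SA[5]=21  'bbc'
  #6 SA[6]=22  'bc'
  #7 SA[7]=14  'bebffbbbbc'
  #8 SA[8]=7  'bedcafcbebffbbbbc'
  #9 SA[9]=5  'bfbedcafcbebffbbbbc'
  #10 SA[10]=16  'bffbbbbc'
  #11 SA[11]=23  'c'
  #12 SA[12]=10  'cafcbebffbbbbc'
  #13 SA[13]=13  'cbebffbbbbc'
  #14 SA[14]=9  'dcafcbebffbbbbc'
  #15 SA[15]=4  'ebfbedcafcbebffbbbbc'
  #16 SA[16]=15  'ebffbbbbc'
  #17 SA[17]=8  'edcafcbebffbbbbc'
  #18 SA[18]=0  'fbafebfbedcafcbebffbbbbc'
  #19 SA[19]=18  'fbbbbc'
  #20 SA[20]=6  'fbedcafcbebffbbbbc'
  #21 SA[21]=12  'fcbebffbbbbc'
  #22 SA[22]=3  'febfbedcafcbebffbbbbc'
  #23 SA[23]=17  'ffbbbbc'

SA = [11, 2, 1, 19, 20, 21, 22, 14, 7, 5, 16, 23, 10, 13, 9, 4, 15, 8, 0, 18, 6, 12, 3, 17]
i: (SA[i-1],SA[i]) lcp shared
  1: (11,2) 2 'af'
  2: (2,1) 0 ''
  3: (1,19) 1 'b'
  4: (19,20) 3 'bbb'
  5: (20,21) 2 'bb'
  6: (21,22) 1 'b'
  7: (22,14) 1 'b'
  8: (14,7) 2 'be'
  9: (7,5) 1 'b'
  10: (5,16) 2 'bf'
  11: (16,23) 0 ''
  12: (23,10) 1 'c'
  13: (10,13) 1 'c'
  14: (13,9) 0 ''
  15: (9,4) 0 ''
  16: (4,15) 3 'ebf'
  17: (15,8) 1 'e'
  18: (8,0) 0 ''
  19: (0,18) 2 'fb'
  20: (18,6) 2 'fb'
  21: (6,12) 1 'f'
  22: (12,3) 1 'f'
  23: (3,17) 1 'f'

[0, 2, 0, 1, 3, 2, 1, 1, 2, 1, 2, 0, 1, 1, 0, 0, 3, 1, 0, 2, 2, 1, 1, 1]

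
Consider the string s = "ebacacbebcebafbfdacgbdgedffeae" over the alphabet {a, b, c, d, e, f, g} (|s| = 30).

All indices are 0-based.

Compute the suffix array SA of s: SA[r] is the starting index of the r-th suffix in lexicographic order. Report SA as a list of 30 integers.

sorted suffixes:
  #0 SA[0]=2  'acacbebcebafbfdacgbdgedffeae'
  #1 SA[1]=4  'acbebcebafbfdacgbdgedffeae'
  #2 SA[2]=17  'acgbdgedffeae'
  #3 SA[3]=28  'ae'
  #4 SA[4]=12  'afbfdacgbdgedffeae'
  #5 SA[5]=1  'bacacbebcebafbfdacgbdgedffeae'
  #6 SA[6]=11  'bafbfdacgbdgedffeae'
  #7 SA[7]=8  'bcebafbfdacgbdgedffeae'
  #8 SA[8]=20  'bdgedffeae'
  #9 SA[9]=6  'bebcebafbfdacgbdgedffeae'
  #10 SA[10]=14  'bfdacgbdgedffeae'
  #11 SA[11]=3  'cacbebcebafbfdacgbdgedffeae'
  #12 SA[12]=5  'cbebcebafbfdacgbdgedffeae'
  #13 SA[13]=9  'cebafbfdacgbdgedffeae'
  #14 SA[14]=18  'cgbdgedffeae'
  #15 SA[15]=16  'dacgbdgedffeae'
  #16 SA[16]=24  'dffeae'
  #17 SA[17]=21  'dgedffeae'
  #18 SA[18]=29  'e'
  #19 SA[19]=27  'eae'
  #20 SA[20]=0  'ebacacbebcebafbfdacgbdgedffeae'
  #21 SA[21]=10  'ebafbfdacgbdgedffeae'
  #22 SA[22]=7  'ebcebafbfdacgbdgedffeae'
  #23 SA[23]=23  'edffeae'
  #24 SA[24]=13  'fbfdacgbdgedffeae'
  #25 SA[25]=15  'fdacgbdgedffeae'
  #26 SA[26]=26  'feae'
  #27 SA[27]=25  'ffeae'
  #28 SA[28]=19  'gbdgedffeae'
  #29 SA[29]=22  'gedffeae'

[2, 4, 17, 28, 12, 1, 11, 8, 20, 6, 14, 3, 5, 9, 18, 16, 24, 21, 29, 27, 0, 10, 7, 23, 13, 15, 26, 25, 19, 22]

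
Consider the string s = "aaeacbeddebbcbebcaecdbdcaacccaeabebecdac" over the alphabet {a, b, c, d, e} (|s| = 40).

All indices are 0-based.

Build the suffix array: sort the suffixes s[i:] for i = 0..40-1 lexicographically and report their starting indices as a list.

[24, 0, 31, 38, 3, 25, 29, 1, 17, 10, 15, 11, 21, 13, 32, 34, 5, 39, 23, 28, 16, 12, 4, 27, 26, 36, 19, 37, 20, 22, 7, 8, 30, 2, 9, 14, 33, 35, 18, 6]

sorted suffixes:
  #0 SA[0]=24  'aacccaeabebecdac'
  #1 SA[1]=0  'aaeacbeddebbcbebcaecdbdcaacccaeabebecdac'
  #2 SA[2]=31  'abebecdac'
  #3 SA[3]=38  'ac'
  #4 SA[4]=3  'acbeddebbcbebcaecdbdcaacccaeabebecdac'
  #5 SA[5]=25  'acccaeabebecdac'
  #6 SA[6]=29  'aeabebecdac'
  #7 SA[7]=1  'aeacbeddebbcbebcaecdbdcaacccaeabebecdac'
  #8 SA[8]=17  'aecdbdcaacccaeabebecdac'
  #9 SA[9]=10  'bbcbebcaecdbdcaacccaeabebecdac'
  #10 SA[10]=15  'bcaecdbdcaacccaeabebecdac'
  #11 SA[11]=11  'bcbebcaecdbdcaacccaeabebecdac'
  #12 SA[12]=21  'bdcaacccaeabebecdac'
  #13 SA[13]=13  'bebcaecdbdcaacccaeabebecdac'
  #14 SA[14]=32  'bebecdac'
  #15 SA[15]=34  'becdac'
  #16 SA[16]=5  'beddebbcbebcaecdbdcaacccaeabebecdac'
  #17 SA[17]=39  'c'
  #18 SA[18]=23  'caacccaeabebecdac'
  #19 SA[19]=28  'caeabebecdac'
  #20 SA[20]=16  'caecdbdcaacccaeabebecdac'
  #21 SA[21]=12  'cbebcaecdbdcaacccaeabebecdac'
  #22 SA[22]=4  'cbeddebbcbebcaecdbdcaacccaeabebecdac'
  #23 SA[23]=27  'ccaeabebecdac'
  #24 SA[24]=26  'cccaeabebecdac'
  #25 SA[25]=36  'cdac'
  #26 SA[26]=19  'cdbdcaacccaeabebecdac'
  #27 SA[27]=37  'dac'
  #28 SA[28]=20  'dbdcaacccaeabebecdac'
  #29 SA[29]=22  'dcaacccaeabebecdac'
  #30 SA[30]=7  'ddebbcbebcaecdbdcaacccaeabebecdac'
  #31 SA[31]=8  'debbcbebcaecdbdcaacccaeabebecdac'
  #32 SA[32]=30  'eabebecdac'
  #33 SA[33]=2  'eacbeddebbcbebcaecdbdcaacccaeabebecdac'
  #34 SA[34]=9  'ebbcbebcaecdbdcaacccaeabebecdac'
  #35 SA[35]=14  'ebcaecdbdcaacccaeabebecdac'
  #36 SA[36]=33  'ebecdac'
  #37 SA[37]=35  'ecdac'
  #38 SA[38]=18  'ecdbdcaacccaeabebecdac'
  #39 SA[39]=6  'eddebbcbebcaecdbdcaacccaeabebecdac'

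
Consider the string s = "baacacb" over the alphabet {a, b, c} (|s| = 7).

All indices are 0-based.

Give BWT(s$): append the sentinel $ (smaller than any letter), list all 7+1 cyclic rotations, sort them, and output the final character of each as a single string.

rank  rotation  last
    0  $baacacb  b
    1  aacacb$b  b
    2  acacb$ba  a
    3  acb$baac  c
    4  b$baacac  c
    5  baacacb$  $
    6  cacb$baa  a
    7  cb$baaca  a

bbacc$aa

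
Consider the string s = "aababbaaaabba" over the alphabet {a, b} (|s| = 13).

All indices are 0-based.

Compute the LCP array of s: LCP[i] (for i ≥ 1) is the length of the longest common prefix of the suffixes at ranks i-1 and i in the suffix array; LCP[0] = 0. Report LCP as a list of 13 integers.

rank | idx | suffix
   0 |  12 | a
   1 |   6 | aaaabba
   2 |   7 | aaabba
   3 |   0 | aababbaaaabba
   4 |   8 | aabba
   5 |   1 | ababbaaaabba
   6 |   9 | abba
   7 |   3 | abbaaaabba
   8 |  11 | ba
   9 |   5 | baaaabba
  10 |   2 | babbaaaabba
  11 |  10 | bba
  12 |   4 | bbaaaabba

SA = [12, 6, 7, 0, 8, 1, 9, 3, 11, 5, 2, 10, 4]
i: (SA[i-1],SA[i]) lcp shared
  1: (12,6) 1 'a'
  2: (6,7) 3 'aaa'
  3: (7,0) 2 'aa'
  4: (0,8) 3 'aab'
  5: (8,1) 1 'a'
  6: (1,9) 2 'ab'
  7: (9,3) 4 'abba'
  8: (3,11) 0 ''
  9: (11,5) 2 'ba'
  10: (5,2) 2 'ba'
  11: (2,10) 1 'b'
  12: (10,4) 3 'bba'

[0, 1, 3, 2, 3, 1, 2, 4, 0, 2, 2, 1, 3]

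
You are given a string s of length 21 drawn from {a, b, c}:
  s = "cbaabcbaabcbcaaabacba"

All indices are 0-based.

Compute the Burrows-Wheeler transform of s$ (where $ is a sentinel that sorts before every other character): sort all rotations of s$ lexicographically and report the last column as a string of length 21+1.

rank  rotation                last
    0  $cbaabcbaabcbcaaabacba  a
    1  a$cbaabcbaabcbcaaabacb  b
    2  aaabacba$cbaabcbaabcbc  c
    3  aabacba$cbaabcbaabcbca  a
    4  aabcbaabcbcaaabacba$cb  b
    5  aabcbcaaabacba$cbaabcb  b
    6  abacba$cbaabcbaabcbcaa  a
    7  abcbaabcbcaaabacba$cba  a
    8  abcbcaaabacba$cbaabcba  a
    9  acba$cbaabcbaabcbcaaab  b
   10  ba$cbaabcbaabcbcaaabac  c
   11  baabcbaabcbcaaabacba$c  c
   12  baabcbcaaabacba$cbaabc  c
   13  bacba$cbaabcbaabcbcaaa  a
   14  bcaaabacba$cbaabcbaabc  c
   15  bcbaabcbcaaabacba$cbaa  a
   16  bcbcaaabacba$cbaabcbaa  a
   17  caaabacba$cbaabcbaabcb  b
   18  cba$cbaabcbaabcbcaaaba  a
   19  cbaabcbaabcbcaaabacba$  $
   20  cbaabcbcaaabacba$cbaab  b
   21  cbcaaabacba$cbaabcbaab  b

abcabbaaabcccacaaba$bb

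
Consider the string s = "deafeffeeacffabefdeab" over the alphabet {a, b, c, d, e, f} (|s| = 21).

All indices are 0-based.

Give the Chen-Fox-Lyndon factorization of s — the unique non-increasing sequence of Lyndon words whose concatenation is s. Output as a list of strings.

["de", "afeffee", "acff", "abefde", "ab"]

emit factor 1: 'de' (i=0, period=2)
emit factor 2: 'afeffee' (i=2, period=7)
emit factor 3: 'acff' (i=9, period=4)
emit factor 4: 'abefde' (i=13, period=6)
emit factor 5: 'ab' (i=19, period=2)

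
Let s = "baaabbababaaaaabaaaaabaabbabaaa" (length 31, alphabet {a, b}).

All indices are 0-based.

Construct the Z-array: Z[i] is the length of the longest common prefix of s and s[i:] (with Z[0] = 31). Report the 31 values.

Z[0]=31
i=1: fresh scan; Z[1]=0
i=2: fresh scan; Z[2]=0
i=3: fresh scan; Z[3]=0
i=4: fresh scan; Z[4]=1 grow→box=[4,5)
i=5: fresh scan; Z[5]=2 grow→box=[5,7)
i=6: min(r-i=1, Z[1]=0)=0; Z[6]=0
i=7: fresh scan; Z[7]=2 grow→box=[7,9)
i=8: min(r-i=1, Z[1]=0)=0; Z[8]=0
i=9: fresh scan; Z[9]=4 grow→box=[9,13)
i=10: min(r-i=3, Z[1]=0)=0; Z[10]=0
i=11: min(r-i=2, Z[2]=0)=0; Z[11]=0
i=12: min(r-i=1, Z[3]=0)=0; Z[12]=0
i=13: fresh scan; Z[13]=0
i=14: fresh scan; Z[14]=0
i=15: fresh scan; Z[15]=4 grow→box=[15,19)
i=16: min(r-i=3, Z[1]=0)=0; Z[16]=0
i=17: min(r-i=2, Z[2]=0)=0; Z[17]=0
i=18: min(r-i=1, Z[3]=0)=0; Z[18]=0
i=19: fresh scan; Z[19]=0
i=20: fresh scan; Z[20]=0
i=21: fresh scan; Z[21]=3 grow→box=[21,24)
i=22: min(r-i=2, Z[1]=0)=0; Z[22]=0
i=23: min(r-i=1, Z[2]=0)=0; Z[23]=0
i=24: fresh scan; Z[24]=1 grow→box=[24,25)
i=25: fresh scan; Z[25]=2 grow→box=[25,27)
i=26: min(r-i=1, Z[1]=0)=0; Z[26]=0
i=27: fresh scan; Z[27]=4 grow→box=[27,31)
i=28: min(r-i=3, Z[1]=0)=0; Z[28]=0
i=29: min(r-i=2, Z[2]=0)=0; Z[29]=0
i=30: min(r-i=1, Z[3]=0)=0; Z[30]=0

[31, 0, 0, 0, 1, 2, 0, 2, 0, 4, 0, 0, 0, 0, 0, 4, 0, 0, 0, 0, 0, 3, 0, 0, 1, 2, 0, 4, 0, 0, 0]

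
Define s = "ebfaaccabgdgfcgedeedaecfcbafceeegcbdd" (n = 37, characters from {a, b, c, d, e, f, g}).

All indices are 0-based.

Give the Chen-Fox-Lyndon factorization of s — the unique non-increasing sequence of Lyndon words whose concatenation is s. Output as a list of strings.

emit factor 1: 'e' (i=0, period=1)
emit factor 2: 'bf' (i=1, period=2)
emit factor 3: 'aaccabgdgfcgedeedaecfcbafceeegcbdd' (i=3, period=34)

["e", "bf", "aaccabgdgfcgedeedaecfcbafceeegcbdd"]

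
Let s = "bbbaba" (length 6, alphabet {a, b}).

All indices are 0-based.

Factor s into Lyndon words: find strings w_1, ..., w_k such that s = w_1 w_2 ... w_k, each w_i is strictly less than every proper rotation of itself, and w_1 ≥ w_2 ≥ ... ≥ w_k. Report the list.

emit factor 1: 'b' (i=0, period=1)
emit factor 2: 'b' (i=1, period=1)
emit factor 3: 'b' (i=2, period=1)
emit factor 4: 'ab' (i=3, period=2)
emit factor 5: 'a' (i=5, period=1)

["b", "b", "b", "ab", "a"]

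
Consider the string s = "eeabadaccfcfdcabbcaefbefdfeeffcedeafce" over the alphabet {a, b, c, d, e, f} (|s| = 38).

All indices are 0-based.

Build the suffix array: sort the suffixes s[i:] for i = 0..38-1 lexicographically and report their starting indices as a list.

sorted suffixes:
  #0 SA[0]=2  'abadaccfcfdcabbcaefbefdfeeffcedeafce'
  #1 SA[1]=14  'abbcaefbefdfeeffcedeafce'
  #2 SA[2]=6  'accfcfdcabbcaefbefdfeeffcedeafce'
  #3 SA[3]=4  'adaccfcfdcabbcaefbefdfeeffcedeafce'
  #4 SA[4]=18  'aefbefdfeeffcedeafce'
  #5 SA[5]=34  'afce'
  #6 SA[6]=3  'badaccfcfdcabbcaefbefdfeeffcedeafce'
  #7 SA[7]=15  'bbcaefbefdfeeffcedeafce'
  #8 SA[8]=16  'bcaefbefdfeeffcedeafce'
  #9 SA[9]=21  'befdfeeffcedeafce'
  #10 SA[10]=13  'cabbcaefbefdfeeffcedeafce'
  #11 SA[11]=17  'caefbefdfeeffcedeafce'
  #12 SA[12]=7  'ccfcfdcabbcaefbefdfeeffcedeafce'
  #13 SA[13]=36  'ce'
  #14 SA[14]=30  'cedeafce'
  #15 SA[15]=8  'cfcfdcabbcaefbefdfeeffcedeafce'
  #16 SA[16]=10  'cfdcabbcaefbefdfeeffcedeafce'
  #17 SA[17]=5  'daccfcfdcabbcaefbefdfeeffcedeafce'
  #18 SA[18]=12  'dcabbcaefbefdfeeffcedeafce'
  #19 SA[19]=32  'deafce'
  #20 SA[20]=24  'dfeeffcedeafce'
  #21 SA[21]=37  'e'
  #22 SA[22]=1  'eabadaccfcfdcabbcaefbefdfeeffcedeafce'
  #23 SA[23]=33  'eafce'
  #24 SA[24]=31  'edeafce'
  #25 SA[25]=0  'eeabadaccfcfdcabbcaefbefdfeeffcedeafce'
  #26 SA[26]=26  'eeffcedeafce'
  #27 SA[27]=19  'efbefdfeeffcedeafce'
  #28 SA[28]=22  'efdfeeffcedeafce'
  #29 SA[29]=27  'effcedeafce'
  #30 SA[30]=20  'fbefdfeeffcedeafce'
  #31 SA[31]=35  'fce'
  #32 SA[32]=29  'fcedeafce'
  #33 SA[33]=9  'fcfdcabbcaefbefdfeeffcedeafce'
  #34 SA[34]=11  'fdcabbcaefbefdfeeffcedeafce'
  #35 SA[35]=23  'fdfeeffcedeafce'
  #36 SA[36]=25  'feeffcedeafce'
  #37 SA[37]=28  'ffcedeafce'

[2, 14, 6, 4, 18, 34, 3, 15, 16, 21, 13, 17, 7, 36, 30, 8, 10, 5, 12, 32, 24, 37, 1, 33, 31, 0, 26, 19, 22, 27, 20, 35, 29, 9, 11, 23, 25, 28]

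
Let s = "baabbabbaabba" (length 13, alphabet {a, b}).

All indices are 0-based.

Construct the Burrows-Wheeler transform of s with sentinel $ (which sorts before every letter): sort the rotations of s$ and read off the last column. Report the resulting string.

rank  rotation        last
    0  $baabbabbaabba  a
    1  a$baabbabbaabb  b
    2  aabba$baabbabb  b
    3  aabbabbaabba$b  b
    4  abba$baabbabba  a
    5  abbaabba$baabb  b
    6  abbabbaabba$ba  a
    7  ba$baabbabbaab  b
    8  baabba$baabbab  b
    9  baabbabbaabba$  $
   10  babbaabba$baab  b
   11  bba$baabbabbaa  a
   12  bbaabba$baabba  a
   13  bbabbaabba$baa  a

abbbababb$baaa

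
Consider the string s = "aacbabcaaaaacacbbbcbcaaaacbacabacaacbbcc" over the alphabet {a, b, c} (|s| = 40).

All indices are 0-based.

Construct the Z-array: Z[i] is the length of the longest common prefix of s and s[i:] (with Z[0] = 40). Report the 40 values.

Z[0]=40
i=1: outside box; Z[1]=1 extend→box=[1,2)
i=2: outside box; Z[2]=0
i=3: outside box; Z[3]=0
i=4: outside box; Z[4]=1 extend→box=[4,5)
i=5: outside box; Z[5]=0
i=6: outside box; Z[6]=0
i=7: outside box; Z[7]=2 extend→box=[7,9)
i=8: min(r-i=1, Z[1]=1)=1; Z[8]=2 extend→box=[8,10)
i=9: min(r-i=1, Z[1]=1)=1; Z[9]=2 extend→box=[9,11)
i=10: min(r-i=1, Z[1]=1)=1; Z[10]=3 extend→box=[10,13)
i=11: min(r-i=2, Z[1]=1)=1; Z[11]=1
i=12: min(r-i=1, Z[2]=0)=0; Z[12]=0
i=13: outside box; Z[13]=1 extend→box=[13,14)
i=14: outside box; Z[14]=0
i=15: outside box; Z[15]=0
i=16: outside box; Z[16]=0
i=17: outside box; Z[17]=0
i=18: outside box; Z[18]=0
i=19: outside box; Z[19]=0
i=20: outside box; Z[20]=0
i=21: outside box; Z[21]=2 extend→box=[21,23)
i=22: min(r-i=1, Z[1]=1)=1; Z[22]=2 extend→box=[22,24)
i=23: min(r-i=1, Z[1]=1)=1; Z[23]=5 extend→box=[23,28)
i=24: min(r-i=4, Z[1]=1)=1; Z[24]=1
i=25: min(r-i=3, Z[2]=0)=0; Z[25]=0
i=26: min(r-i=2, Z[3]=0)=0; Z[26]=0
i=27: min(r-i=1, Z[4]=1)=1; Z[27]=1
i=28: outside box; Z[28]=0
i=29: outside box; Z[29]=1 extend→box=[29,30)
i=30: outside box; Z[30]=0
i=31: outside box; Z[31]=1 extend→box=[31,32)
i=32: outside box; Z[32]=0
i=33: outside box; Z[33]=4 extend→box=[33,37)
i=34: min(r-i=3, Z[1]=1)=1; Z[34]=1
i=35: min(r-i=2, Z[2]=0)=0; Z[35]=0
i=36: min(r-i=1, Z[3]=0)=0; Z[36]=0
i=37: outside box; Z[37]=0
i=38: outside box; Z[38]=0
i=39: outside box; Z[39]=0

[40, 1, 0, 0, 1, 0, 0, 2, 2, 2, 3, 1, 0, 1, 0, 0, 0, 0, 0, 0, 0, 2, 2, 5, 1, 0, 0, 1, 0, 1, 0, 1, 0, 4, 1, 0, 0, 0, 0, 0]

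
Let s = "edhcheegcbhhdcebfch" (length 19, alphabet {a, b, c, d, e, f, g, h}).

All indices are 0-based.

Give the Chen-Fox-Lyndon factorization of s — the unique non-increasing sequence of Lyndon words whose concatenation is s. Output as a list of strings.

emit factor 1: 'e' (i=0, period=1)
emit factor 2: 'dh' (i=1, period=2)
emit factor 3: 'cheeg' (i=3, period=5)
emit factor 4: 'c' (i=8, period=1)
emit factor 5: 'bhhdce' (i=9, period=6)
emit factor 6: 'bfch' (i=15, period=4)

["e", "dh", "cheeg", "c", "bhhdce", "bfch"]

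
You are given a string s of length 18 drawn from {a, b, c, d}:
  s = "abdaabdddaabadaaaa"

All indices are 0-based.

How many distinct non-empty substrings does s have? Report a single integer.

140

rank | idx | suffix
   0 |  17 | a
   1 |  16 | aa
   2 |  15 | aaa
   3 |  14 | aaaa
   4 |   9 | aabadaaaa
   5 |   3 | aabdddaabadaaaa
   6 |  10 | abadaaaa
   7 |   0 | abdaabdddaabadaaaa
   8 |   4 | abdddaabadaaaa
   9 |  12 | adaaaa
  10 |  11 | badaaaa
  11 |   1 | bdaabdddaabadaaaa
  12 |   5 | bdddaabadaaaa
  13 |  13 | daaaa
  14 |   8 | daabadaaaa
  15 |   2 | daabdddaabadaaaa
  16 |   7 | ddaabadaaaa
  17 |   6 | dddaabadaaaa

SA = [17, 16, 15, 14, 9, 3, 10, 0, 4, 12, 11, 1, 5, 13, 8, 2, 7, 6]
i: (SA[i-1],SA[i]) lcp shared
  1: (17,16) 1 'a'
  2: (16,15) 2 'aa'
  3: (15,14) 3 'aaa'
  4: (14,9) 2 'aa'
  5: (9,3) 3 'aab'
  6: (3,10) 1 'a'
  7: (10,0) 2 'ab'
  8: (0,4) 3 'abd'
  9: (4,12) 1 'a'
  10: (12,11) 0 ''
  11: (11,1) 1 'b'
  12: (1,5) 2 'bd'
  13: (5,13) 0 ''
  14: (13,8) 3 'daa'
  15: (8,2) 4 'daab'
  16: (2,7) 1 'd'
  17: (7,6) 2 'dd'

n(n+1)/2 = 18·19/2 = 171
Σ LCP = 0 + 1 + 2 + 3 + 2 + 3 + 1 + 2 + 3 + 1 + 0 + 1 + 2 + 0 + 3 + 4 + 1 + 2 = 31
distinct = 171 − 31 = 140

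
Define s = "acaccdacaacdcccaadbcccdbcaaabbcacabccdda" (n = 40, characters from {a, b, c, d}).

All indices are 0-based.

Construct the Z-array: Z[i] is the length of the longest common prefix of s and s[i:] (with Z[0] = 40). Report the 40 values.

Z[0]=40
i=1: i≥r, start 0; Z[1]=0
i=2: i≥r, start 0; Z[2]=2 extend→box=[2,4)
i=3: min(r-i=1, Z[1]=0)=0; Z[3]=0
i=4: i≥r, start 0; Z[4]=0
i=5: i≥r, start 0; Z[5]=0
i=6: i≥r, start 0; Z[6]=3 extend→box=[6,9)
i=7: min(r-i=2, Z[1]=0)=0; Z[7]=0
i=8: min(r-i=1, Z[2]=2)=1; Z[8]=1
i=9: i≥r, start 0; Z[9]=2 extend→box=[9,11)
i=10: min(r-i=1, Z[1]=0)=0; Z[10]=0
i=11: i≥r, start 0; Z[11]=0
i=12: i≥r, start 0; Z[12]=0
i=13: i≥r, start 0; Z[13]=0
i=14: i≥r, start 0; Z[14]=0
i=15: i≥r, start 0; Z[15]=1 extend→box=[15,16)
i=16: i≥r, start 0; Z[16]=1 extend→box=[16,17)
i=17: i≥r, start 0; Z[17]=0
i=18: i≥r, start 0; Z[18]=0
i=19: i≥r, start 0; Z[19]=0
i=20: i≥r, start 0; Z[20]=0
i=21: i≥r, start 0; Z[21]=0
i=22: i≥r, start 0; Z[22]=0
i=23: i≥r, start 0; Z[23]=0
i=24: i≥r, start 0; Z[24]=0
i=25: i≥r, start 0; Z[25]=1 extend→box=[25,26)
i=26: i≥r, start 0; Z[26]=1 extend→box=[26,27)
i=27: i≥r, start 0; Z[27]=1 extend→box=[27,28)
i=28: i≥r, start 0; Z[28]=0
i=29: i≥r, start 0; Z[29]=0
i=30: i≥r, start 0; Z[30]=0
i=31: i≥r, start 0; Z[31]=3 extend→box=[31,34)
i=32: min(r-i=2, Z[1]=0)=0; Z[32]=0
i=33: min(r-i=1, Z[2]=2)=1; Z[33]=1
i=34: i≥r, start 0; Z[34]=0
i=35: i≥r, start 0; Z[35]=0
i=36: i≥r, start 0; Z[36]=0
i=37: i≥r, start 0; Z[37]=0
i=38: i≥r, start 0; Z[38]=0
i=39: i≥r, start 0; Z[39]=1 extend→box=[39,40)

[40, 0, 2, 0, 0, 0, 3, 0, 1, 2, 0, 0, 0, 0, 0, 1, 1, 0, 0, 0, 0, 0, 0, 0, 0, 1, 1, 1, 0, 0, 0, 3, 0, 1, 0, 0, 0, 0, 0, 1]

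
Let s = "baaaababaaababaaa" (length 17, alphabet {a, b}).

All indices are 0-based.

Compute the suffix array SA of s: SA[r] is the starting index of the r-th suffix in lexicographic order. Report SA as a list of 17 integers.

[16, 15, 14, 1, 8, 2, 9, 3, 12, 6, 10, 4, 13, 0, 7, 11, 5]

rank→(start, suffix):
  0 → (16, 'a')
  1 → (15, 'aa')
  2 → (14, 'aaa')
  3 → (1, 'aaaababaaababaaa')
  4 → (8, 'aaababaaa')
  5 → (2, 'aaababaaababaaa')
  6 → (9, 'aababaaa')
  7 → (3, 'aababaaababaaa')
  8 → (12, 'abaaa')
  9 → (6, 'abaaababaaa')
  10 → (10, 'ababaaa')
  11 → (4, 'ababaaababaaa')
  12 → (13, 'baaa')
  13 → (0, 'baaaababaaababaaa')
  14 → (7, 'baaababaaa')
  15 → (11, 'babaaa')
  16 → (5, 'babaaababaaa')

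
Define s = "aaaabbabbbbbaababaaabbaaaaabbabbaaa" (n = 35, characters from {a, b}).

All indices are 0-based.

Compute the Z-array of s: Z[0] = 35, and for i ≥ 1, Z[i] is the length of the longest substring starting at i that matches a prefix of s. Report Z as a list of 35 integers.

Z[0]=35
i=1: outside box; Z[1]=3 grow→box=[1,4)
i=2: min(r-i=2, Z[1]=3)=2; Z[2]=2
i=3: min(r-i=1, Z[2]=2)=1; Z[3]=1
i=4: outside box; Z[4]=0
i=5: outside box; Z[5]=0
i=6: outside box; Z[6]=1 grow→box=[6,7)
i=7: outside box; Z[7]=0
i=8: outside box; Z[8]=0
i=9: outside box; Z[9]=0
i=10: outside box; Z[10]=0
i=11: outside box; Z[11]=0
i=12: outside box; Z[12]=2 grow→box=[12,14)
i=13: min(r-i=1, Z[1]=3)=1; Z[13]=1
i=14: outside box; Z[14]=0
i=15: outside box; Z[15]=1 grow→box=[15,16)
i=16: outside box; Z[16]=0
i=17: outside box; Z[17]=3 grow→box=[17,20)
i=18: min(r-i=2, Z[1]=3)=2; Z[18]=2
i=19: min(r-i=1, Z[2]=2)=1; Z[19]=1
i=20: outside box; Z[20]=0
i=21: outside box; Z[21]=0
i=22: outside box; Z[22]=4 grow→box=[22,26)
i=23: min(r-i=3, Z[1]=3)=3; Z[23]=9 grow→box=[23,32)
i=24: min(r-i=8, Z[1]=3)=3; Z[24]=3
i=25: min(r-i=7, Z[2]=2)=2; Z[25]=2
i=26: min(r-i=6, Z[3]=1)=1; Z[26]=1
i=27: min(r-i=5, Z[4]=0)=0; Z[27]=0
i=28: min(r-i=4, Z[5]=0)=0; Z[28]=0
i=29: min(r-i=3, Z[6]=1)=1; Z[29]=1
i=30: min(r-i=2, Z[7]=0)=0; Z[30]=0
i=31: min(r-i=1, Z[8]=0)=0; Z[31]=0
i=32: outside box; Z[32]=3 grow→box=[32,35)
i=33: min(r-i=2, Z[1]=3)=2; Z[33]=2
i=34: min(r-i=1, Z[2]=2)=1; Z[34]=1

[35, 3, 2, 1, 0, 0, 1, 0, 0, 0, 0, 0, 2, 1, 0, 1, 0, 3, 2, 1, 0, 0, 4, 9, 3, 2, 1, 0, 0, 1, 0, 0, 3, 2, 1]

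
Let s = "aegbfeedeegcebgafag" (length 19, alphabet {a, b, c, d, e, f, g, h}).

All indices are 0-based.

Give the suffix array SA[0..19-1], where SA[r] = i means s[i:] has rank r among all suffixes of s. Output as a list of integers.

[0, 15, 17, 3, 13, 11, 7, 12, 6, 5, 8, 1, 9, 16, 4, 18, 14, 2, 10]

sorted suffixes:
  #0 SA[0]=0  'aegbfeedeegcebgafag'
  #1 SA[1]=15  'afag'
  #2 SA[2]=17  'ag'
  #3 SA[3]=3  'bfeedeegcebgafag'
  #4 SA[4]=13  'bgafag'
  #5 SA[5]=11  'cebgafag'
  #6 SA[6]=7  'deegcebgafag'
  #7 SA[7]=12  'ebgafag'
  #8 SA[8]=6  'edeegcebgafag'
  #9 SA[9]=5  'eedeegcebgafag'
  #10 SA[10]=8  'eegcebgafag'
  #11 SA[11]=1  'egbfeedeegcebgafag'
  #12 SA[12]=9  'egcebgafag'
  #13 SA[13]=16  'fag'
  #14 SA[14]=4  'feedeegcebgafag'
  #15 SA[15]=18  'g'
  #16 SA[16]=14  'gafag'
  #17 SA[17]=2  'gbfeedeegcebgafag'
  #18 SA[18]=10  'gcebgafag'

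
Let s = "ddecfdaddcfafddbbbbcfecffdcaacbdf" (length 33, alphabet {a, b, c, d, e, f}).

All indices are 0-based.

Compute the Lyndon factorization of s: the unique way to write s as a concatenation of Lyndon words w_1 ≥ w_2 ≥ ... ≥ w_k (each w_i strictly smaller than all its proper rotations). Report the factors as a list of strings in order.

["dde", "cfd", "addcfafddbbbbcfecffdc", "aacbdf"]

emit factor 1: 'dde' (i=0, period=3)
emit factor 2: 'cfd' (i=3, period=3)
emit factor 3: 'addcfafddbbbbcfecffdc' (i=6, period=21)
emit factor 4: 'aacbdf' (i=27, period=6)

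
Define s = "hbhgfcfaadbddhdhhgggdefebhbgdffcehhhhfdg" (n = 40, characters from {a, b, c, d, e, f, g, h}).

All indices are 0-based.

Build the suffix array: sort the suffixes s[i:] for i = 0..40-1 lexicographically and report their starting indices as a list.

[7, 8, 10, 26, 24, 1, 31, 5, 9, 11, 20, 28, 38, 12, 14, 23, 21, 32, 6, 30, 4, 37, 22, 29, 39, 19, 27, 3, 18, 17, 25, 0, 13, 36, 2, 16, 35, 15, 34, 33]

rank→(start, suffix):
  0 → (7, 'aadbddhdhhgggdefebhbgdffcehhhhfdg')
  1 → (8, 'adbddhdhhgggdefebhbgdffcehhhhfdg')
  2 → (10, 'bddhdhhgggdefebhbgdffcehhhhfdg')
  3 → (26, 'bgdffcehhhhfdg')
  4 → (24, 'bhbgdffcehhhhfdg')
  5 → (1, 'bhgfcfaadbddhdhhgggdefebhbgdffcehhhhfdg')
  6 → (31, 'cehhhhfdg')
  7 → (5, 'cfaadbddhdhhgggdefebhbgdffcehhhhfdg')
  8 → (9, 'dbddhdhhgggdefebhbgdffcehhhhfdg')
  9 → (11, 'ddhdhhgggdefebhbgdffcehhhhfdg')
  10 → (20, 'defebhbgdffcehhhhfdg')
  11 → (28, 'dffcehhhhfdg')
  12 → (38, 'dg')
  13 → (12, 'dhdhhgggdefebhbgdffcehhhhfdg')
  14 → (14, 'dhhgggdefebhbgdffcehhhhfdg')
  15 → (23, 'ebhbgdffcehhhhfdg')
  16 → (21, 'efebhbgdffcehhhhfdg')
  17 → (32, 'ehhhhfdg')
  18 → (6, 'faadbddhdhhgggdefebhbgdffcehhhhfdg')
  19 → (30, 'fcehhhhfdg')
  20 → (4, 'fcfaadbddhdhhgggdefebhbgdffcehhhhfdg')
  21 → (37, 'fdg')
  22 → (22, 'febhbgdffcehhhhfdg')
  23 → (29, 'ffcehhhhfdg')
  24 → (39, 'g')
  25 → (19, 'gdefebhbgdffcehhhhfdg')
  26 → (27, 'gdffcehhhhfdg')
  27 → (3, 'gfcfaadbddhdhhgggdefebhbgdffcehhhhfdg')
  28 → (18, 'ggdefebhbgdffcehhhhfdg')
  29 → (17, 'gggdefebhbgdffcehhhhfdg')
  30 → (25, 'hbgdffcehhhhfdg')
  31 → (0, 'hbhgfcfaadbddhdhhgggdefebhbgdffcehhhhfdg')
  32 → (13, 'hdhhgggdefebhbgdffcehhhhfdg')
  33 → (36, 'hfdg')
  34 → (2, 'hgfcfaadbddhdhhgggdefebhbgdffcehhhhfdg')
  35 → (16, 'hgggdefebhbgdffcehhhhfdg')
  36 → (35, 'hhfdg')
  37 → (15, 'hhgggdefebhbgdffcehhhhfdg')
  38 → (34, 'hhhfdg')
  39 → (33, 'hhhhfdg')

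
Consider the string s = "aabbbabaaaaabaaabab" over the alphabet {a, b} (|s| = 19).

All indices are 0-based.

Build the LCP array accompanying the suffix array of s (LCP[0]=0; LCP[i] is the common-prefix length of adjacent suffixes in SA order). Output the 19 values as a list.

sorted suffixes:
  #0 SA[0]=7  'aaaaabaaabab'
  #1 SA[1]=8  'aaaabaaabab'
  #2 SA[2]=9  'aaabaaabab'
  #3 SA[3]=13  'aaabab'
  #4 SA[4]=10  'aabaaabab'
  #5 SA[5]=14  'aabab'
  #6 SA[6]=0  'aabbbabaaaaabaaabab'
  #7 SA[7]=17  'ab'
  #8 SA[8]=5  'abaaaaabaaabab'
  #9 SA[9]=11  'abaaabab'
  #10 SA[10]=15  'abab'
  #11 SA[11]=1  'abbbabaaaaabaaabab'
  #12 SA[12]=18  'b'
  #13 SA[13]=6  'baaaaabaaabab'
  #14 SA[14]=12  'baaabab'
  #15 SA[15]=16  'bab'
  #16 SA[16]=4  'babaaaaabaaabab'
  #17 SA[17]=3  'bbabaaaaabaaabab'
  #18 SA[18]=2  'bbbabaaaaabaaabab'

SA = [7, 8, 9, 13, 10, 14, 0, 17, 5, 11, 15, 1, 18, 6, 12, 16, 4, 3, 2]
rank  pair      lcp
   1  s[7:],s[8:]  4  'aaaa'
   2  s[8:],s[9:]  3  'aaa'
   3  s[9:],s[13:]  5  'aaaba'
   4  s[13:],s[10:]  2  'aa'
   5  s[10:],s[14:]  4  'aaba'
   6  s[14:],s[0:]  3  'aab'
   7  s[0:],s[17:]  1  'a'
   8  s[17:],s[5:]  2  'ab'
   9  s[5:],s[11:]  5  'abaaa'
  10  s[11:],s[15:]  3  'aba'
  11  s[15:],s[1:]  2  'ab'
  12  s[1:],s[18:]  0  ''
  13  s[18:],s[6:]  1  'b'
  14  s[6:],s[12:]  4  'baaa'
  15  s[12:],s[16:]  2  'ba'
  16  s[16:],s[4:]  3  'bab'
  17  s[4:],s[3:]  1  'b'
  18  s[3:],s[2:]  2  'bb'

[0, 4, 3, 5, 2, 4, 3, 1, 2, 5, 3, 2, 0, 1, 4, 2, 3, 1, 2]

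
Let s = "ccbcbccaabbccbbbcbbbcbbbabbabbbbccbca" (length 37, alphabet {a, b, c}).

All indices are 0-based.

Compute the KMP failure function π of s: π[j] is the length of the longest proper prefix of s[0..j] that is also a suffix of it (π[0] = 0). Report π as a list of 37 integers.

π[0] = 0
j=1 s[j]='c': π[1]=1 (border 'c')
j=2 s[j]='b': k: 1→0; π[2]=0 (border '')
j=3 s[j]='c': π[3]=1 (border 'c')
j=4 s[j]='b': k: 1→0; π[4]=0 (border '')
j=5 s[j]='c': π[5]=1 (border 'c')
j=6 s[j]='c': π[6]=2 (border 'cc')
j=7 s[j]='a': k: 2→1→0; π[7]=0 (border '')
j=8 s[j]='a': π[8]=0 (border '')
j=9 s[j]='b': π[9]=0 (border '')
j=10 s[j]='b': π[10]=0 (border '')
j=11 s[j]='c': π[11]=1 (border 'c')
j=12 s[j]='c': π[12]=2 (border 'cc')
j=13 s[j]='b': π[13]=3 (border 'ccb')
j=14 s[j]='b': k: 3→0; π[14]=0 (border '')
j=15 s[j]='b': π[15]=0 (border '')
j=16 s[j]='c': π[16]=1 (border 'c')
j=17 s[j]='b': k: 1→0; π[17]=0 (border '')
j=18 s[j]='b': π[18]=0 (border '')
j=19 s[j]='b': π[19]=0 (border '')
j=20 s[j]='c': π[20]=1 (border 'c')
j=21 s[j]='b': k: 1→0; π[21]=0 (border '')
j=22 s[j]='b': π[22]=0 (border '')
j=23 s[j]='b': π[23]=0 (border '')
j=24 s[j]='a': π[24]=0 (border '')
j=25 s[j]='b': π[25]=0 (border '')
j=26 s[j]='b': π[26]=0 (border '')
j=27 s[j]='a': π[27]=0 (border '')
j=28 s[j]='b': π[28]=0 (border '')
j=29 s[j]='b': π[29]=0 (border '')
j=30 s[j]='b': π[30]=0 (border '')
j=31 s[j]='b': π[31]=0 (border '')
j=32 s[j]='c': π[32]=1 (border 'c')
j=33 s[j]='c': π[33]=2 (border 'cc')
j=34 s[j]='b': π[34]=3 (border 'ccb')
j=35 s[j]='c': π[35]=4 (border 'ccbc')
j=36 s[j]='a': k: 4→1→0; π[36]=0 (border '')

[0, 1, 0, 1, 0, 1, 2, 0, 0, 0, 0, 1, 2, 3, 0, 0, 1, 0, 0, 0, 1, 0, 0, 0, 0, 0, 0, 0, 0, 0, 0, 0, 1, 2, 3, 4, 0]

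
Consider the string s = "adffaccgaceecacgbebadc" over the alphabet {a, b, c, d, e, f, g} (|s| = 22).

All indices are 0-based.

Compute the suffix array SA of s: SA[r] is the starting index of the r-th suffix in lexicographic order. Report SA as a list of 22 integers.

rank | idx | suffix
   0 |   4 | accgaceecacgbebadc
   1 |   8 | aceecacgbebadc
   2 |  13 | acgbebadc
   3 |  19 | adc
   4 |   0 | adffaccgaceecacgbebadc
   5 |  18 | badc
   6 |  16 | bebadc
   7 |  21 | c
   8 |  12 | cacgbebadc
   9 |   5 | ccgaceecacgbebadc
  10 |   9 | ceecacgbebadc
  11 |   6 | cgaceecacgbebadc
  12 |  14 | cgbebadc
  13 |  20 | dc
  14 |   1 | dffaccgaceecacgbebadc
  15 |  17 | ebadc
  16 |  11 | ecacgbebadc
  17 |  10 | eecacgbebadc
  18 |   3 | faccgaceecacgbebadc
  19 |   2 | ffaccgaceecacgbebadc
  20 |   7 | gaceecacgbebadc
  21 |  15 | gbebadc

[4, 8, 13, 19, 0, 18, 16, 21, 12, 5, 9, 6, 14, 20, 1, 17, 11, 10, 3, 2, 7, 15]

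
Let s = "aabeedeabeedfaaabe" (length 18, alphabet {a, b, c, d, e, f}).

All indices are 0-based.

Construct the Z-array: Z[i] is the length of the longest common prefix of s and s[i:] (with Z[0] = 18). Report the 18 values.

Z[0]=18
i=1: i≥r, start 0; Z[1]=1 grow→box=[1,2)
i=2: i≥r, start 0; Z[2]=0
i=3: i≥r, start 0; Z[3]=0
i=4: i≥r, start 0; Z[4]=0
i=5: i≥r, start 0; Z[5]=0
i=6: i≥r, start 0; Z[6]=0
i=7: i≥r, start 0; Z[7]=1 grow→box=[7,8)
i=8: i≥r, start 0; Z[8]=0
i=9: i≥r, start 0; Z[9]=0
i=10: i≥r, start 0; Z[10]=0
i=11: i≥r, start 0; Z[11]=0
i=12: i≥r, start 0; Z[12]=0
i=13: i≥r, start 0; Z[13]=2 grow→box=[13,15)
i=14: min(r-i=1, Z[1]=1)=1; Z[14]=4 grow→box=[14,18)
i=15: min(r-i=3, Z[1]=1)=1; Z[15]=1
i=16: min(r-i=2, Z[2]=0)=0; Z[16]=0
i=17: min(r-i=1, Z[3]=0)=0; Z[17]=0

[18, 1, 0, 0, 0, 0, 0, 1, 0, 0, 0, 0, 0, 2, 4, 1, 0, 0]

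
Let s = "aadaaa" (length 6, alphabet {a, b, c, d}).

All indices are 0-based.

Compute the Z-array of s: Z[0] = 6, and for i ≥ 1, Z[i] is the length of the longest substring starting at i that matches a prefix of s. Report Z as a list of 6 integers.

Z[0]=6
i=1: i≥r, start 0; Z[1]=1 extend→box=[1,2)
i=2: i≥r, start 0; Z[2]=0
i=3: i≥r, start 0; Z[3]=2 extend→box=[3,5)
i=4: min(r-i=1, Z[1]=1)=1; Z[4]=2 extend→box=[4,6)
i=5: min(r-i=1, Z[1]=1)=1; Z[5]=1

[6, 1, 0, 2, 2, 1]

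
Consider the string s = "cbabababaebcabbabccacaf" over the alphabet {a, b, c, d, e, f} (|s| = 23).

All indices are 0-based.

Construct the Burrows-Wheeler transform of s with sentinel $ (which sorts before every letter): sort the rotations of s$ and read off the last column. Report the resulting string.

fbbbcbcbccaabaaeabca$baa

rank  rotation                  last
    0  $cbabababaebcabbabccacaf  f
    1  abababaebcabbabccacaf$cb  b
    2  ababaebcabbabccacaf$cbab  b
    3  abaebcabbabccacaf$cbabab  b
    4  abbabccacaf$cbabababaebc  c
    5  abccacaf$cbabababaebcabb  b
    6  acaf$cbabababaebcabbabcc  c
    7  aebcabbabccacaf$cbababab  b
    8  af$cbabababaebcabbabccac  c
    9  babababaebcabbabccacaf$c  c
   10  bababaebcabbabccacaf$cba  a
   11  babaebcabbabccacaf$cbaba  a
   12  babccacaf$cbabababaebcab  b
   13  baebcabbabccacaf$cbababa  a
   14  bbabccacaf$cbabababaebca  a
   15  bcabbabccacaf$cbabababae  e
   16  bccacaf$cbabababaebcabba  a
   17  cabbabccacaf$cbabababaeb  b
   18  cacaf$cbabababaebcabbabc  c
   19  caf$cbabababaebcabbabcca  a
   20  cbabababaebcabbabccacaf$  $
   21  ccacaf$cbabababaebcabbab  b
   22  ebcabbabccacaf$cbabababa  a
   23  f$cbabababaebcabbabccaca  a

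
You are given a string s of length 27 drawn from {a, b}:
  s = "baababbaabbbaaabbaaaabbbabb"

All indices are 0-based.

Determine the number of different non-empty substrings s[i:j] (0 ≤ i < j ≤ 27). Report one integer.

rank | idx | suffix
   0 |  17 | aaaabbbabb
   1 |  12 | aaabbaaaabbbabb
   2 |  18 | aaabbbabb
   3 |   1 | aababbaabbbaaabbaaaabbbabb
   4 |  13 | aabbaaaabbbabb
   5 |   7 | aabbbaaabbaaaabbbabb
   6 |  19 | aabbbabb
   7 |   2 | ababbaabbbaaabbaaaabbbabb
   8 |  24 | abb
   9 |  14 | abbaaaabbbabb
  10 |   4 | abbaabbbaaabbaaaabbbabb
  11 |   8 | abbbaaabbaaaabbbabb
  12 |  20 | abbbabb
  13 |  26 | b
  14 |  16 | baaaabbbabb
  15 |  11 | baaabbaaaabbbabb
  16 |   0 | baababbaabbbaaabbaaaabbbabb
  17 |   6 | baabbbaaabbaaaabbbabb
  18 |  23 | babb
  19 |   3 | babbaabbbaaabbaaaabbbabb
  20 |  25 | bb
  21 |  15 | bbaaaabbbabb
  22 |  10 | bbaaabbaaaabbbabb
  23 |   5 | bbaabbbaaabbaaaabbbabb
  24 |  22 | bbabb
  25 |   9 | bbbaaabbaaaabbbabb
  26 |  21 | bbbabb

SA = [17, 12, 18, 1, 13, 7, 19, 2, 24, 14, 4, 8, 20, 26, 16, 11, 0, 6, 23, 3, 25, 15, 10, 5, 22, 9, 21]
i: (SA[i-1],SA[i]) lcp shared
  1: (17,12) 3 'aaa'
  2: (12,18) 5 'aaabb'
  3: (18,1) 2 'aa'
  4: (1,13) 3 'aab'
  5: (13,7) 4 'aabb'
  6: (7,19) 6 'aabbba'
  7: (19,2) 1 'a'
  8: (2,24) 2 'ab'
  9: (24,14) 3 'abb'
  10: (14,4) 5 'abbaa'
  11: (4,8) 3 'abb'
  12: (8,20) 5 'abbba'
  13: (20,26) 0 ''
  14: (26,16) 1 'b'
  15: (16,11) 4 'baaa'
  16: (11,0) 3 'baa'
  17: (0,6) 4 'baab'
  18: (6,23) 2 'ba'
  19: (23,3) 4 'babb'
  20: (3,25) 1 'b'
  21: (25,15) 2 'bb'
  22: (15,10) 5 'bbaaa'
  23: (10,5) 4 'bbaa'
  24: (5,22) 3 'bba'
  25: (22,9) 2 'bb'
  26: (9,21) 4 'bbba'

n(n+1)/2 = 27·28/2 = 378
Σ LCP = 0 + 3 + 5 + 2 + 3 + 4 + 6 + 1 + 2 + 3 + 5 + 3 + 5 + 0 + 1 + 4 + 3 + 4 + 2 + 4 + 1 + 2 + 5 + 4 + 3 + 2 + 4 = 81
distinct = 378 − 81 = 297

297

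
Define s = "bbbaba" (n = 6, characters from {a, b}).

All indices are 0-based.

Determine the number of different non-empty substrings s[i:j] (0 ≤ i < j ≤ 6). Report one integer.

rank | idx | suffix
   0 |   5 | a
   1 |   3 | aba
   2 |   4 | ba
   3 |   2 | baba
   4 |   1 | bbaba
   5 |   0 | bbbaba

SA = [5, 3, 4, 2, 1, 0]
[i] adj suffixes → lcp
  [1] 5/3 → 1 ('a')
  [2] 3/4 → 0 ('')
  [3] 4/2 → 2 ('ba')
  [4] 2/1 → 1 ('b')
  [5] 1/0 → 2 ('bb')

n(n+1)/2 = 6·7/2 = 21
Σ LCP = 0 + 1 + 0 + 2 + 1 + 2 = 6
distinct = 21 − 6 = 15

15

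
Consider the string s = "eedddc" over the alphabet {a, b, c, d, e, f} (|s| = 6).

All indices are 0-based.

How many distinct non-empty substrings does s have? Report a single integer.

17

rank | idx | suffix
   0 |   5 | c
   1 |   4 | dc
   2 |   3 | ddc
   3 |   2 | dddc
   4 |   1 | edddc
   5 |   0 | eedddc

SA = [5, 4, 3, 2, 1, 0]
[i] adj suffixes → lcp
  [1] 5/4 → 0 ('')
  [2] 4/3 → 1 ('d')
  [3] 3/2 → 2 ('dd')
  [4] 2/1 → 0 ('')
  [5] 1/0 → 1 ('e')

n(n+1)/2 = 6·7/2 = 21
Σ LCP = 0 + 0 + 1 + 2 + 0 + 1 = 4
distinct = 21 − 4 = 17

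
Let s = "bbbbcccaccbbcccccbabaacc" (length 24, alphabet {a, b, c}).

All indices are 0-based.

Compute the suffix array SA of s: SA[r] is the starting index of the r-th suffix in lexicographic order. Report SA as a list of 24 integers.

[20, 18, 21, 7, 19, 17, 0, 1, 2, 10, 3, 11, 23, 6, 16, 9, 22, 5, 15, 8, 4, 14, 13, 12]

sorted suffixes:
  #0 SA[0]=20  'aacc'
  #1 SA[1]=18  'abaacc'
  #2 SA[2]=21  'acc'
  #3 SA[3]=7  'accbbcccccbabaacc'
  #4 SA[4]=19  'baacc'
  #5 SA[5]=17  'babaacc'
  #6 SA[6]=0  'bbbbcccaccbbcccccbabaacc'
  #7 SA[7]=1  'bbbcccaccbbcccccbabaacc'
  #8 SA[8]=2  'bbcccaccbbcccccbabaacc'
  #9 SA[9]=10  'bbcccccbabaacc'
  #10 SA[10]=3  'bcccaccbbcccccbabaacc'
  #11 SA[11]=11  'bcccccbabaacc'
  #12 SA[12]=23  'c'
  #13 SA[13]=6  'caccbbcccccbabaacc'
  #14 SA[14]=16  'cbabaacc'
  #15 SA[15]=9  'cbbcccccbabaacc'
  #16 SA[16]=22  'cc'
  #17 SA[17]=5  'ccaccbbcccccbabaacc'
  #18 SA[18]=15  'ccbabaacc'
  #19 SA[19]=8  'ccbbcccccbabaacc'
  #20 SA[20]=4  'cccaccbbcccccbabaacc'
  #21 SA[21]=14  'cccbabaacc'
  #22 SA[22]=13  'ccccbabaacc'
  #23 SA[23]=12  'cccccbabaacc'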